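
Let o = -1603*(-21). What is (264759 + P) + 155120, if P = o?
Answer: 453542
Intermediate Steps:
o = 33663 (o = -229*(-147) = 33663)
P = 33663
(264759 + P) + 155120 = (264759 + 33663) + 155120 = 298422 + 155120 = 453542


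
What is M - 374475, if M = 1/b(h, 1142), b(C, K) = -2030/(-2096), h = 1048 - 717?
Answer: -380091077/1015 ≈ -3.7447e+5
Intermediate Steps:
h = 331
b(C, K) = 1015/1048 (b(C, K) = -2030*(-1/2096) = 1015/1048)
M = 1048/1015 (M = 1/(1015/1048) = 1048/1015 ≈ 1.0325)
M - 374475 = 1048/1015 - 374475 = -380091077/1015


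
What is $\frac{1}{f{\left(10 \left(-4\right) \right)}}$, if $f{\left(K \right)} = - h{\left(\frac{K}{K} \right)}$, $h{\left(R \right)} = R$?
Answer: $-1$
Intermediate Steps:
$f{\left(K \right)} = -1$ ($f{\left(K \right)} = - \frac{K}{K} = \left(-1\right) 1 = -1$)
$\frac{1}{f{\left(10 \left(-4\right) \right)}} = \frac{1}{-1} = -1$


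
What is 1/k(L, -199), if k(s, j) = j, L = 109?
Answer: -1/199 ≈ -0.0050251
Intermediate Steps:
1/k(L, -199) = 1/(-199) = -1/199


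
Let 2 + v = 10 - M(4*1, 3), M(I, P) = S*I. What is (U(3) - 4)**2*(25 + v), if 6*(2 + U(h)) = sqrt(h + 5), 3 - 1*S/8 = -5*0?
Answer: -2282 + 252*sqrt(2) ≈ -1925.6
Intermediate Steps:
S = 24 (S = 24 - (-40)*0 = 24 - 8*0 = 24 + 0 = 24)
M(I, P) = 24*I
v = -88 (v = -2 + (10 - 24*4*1) = -2 + (10 - 24*4) = -2 + (10 - 1*96) = -2 + (10 - 96) = -2 - 86 = -88)
U(h) = -2 + sqrt(5 + h)/6 (U(h) = -2 + sqrt(h + 5)/6 = -2 + sqrt(5 + h)/6)
(U(3) - 4)**2*(25 + v) = ((-2 + sqrt(5 + 3)/6) - 4)**2*(25 - 88) = ((-2 + sqrt(8)/6) - 4)**2*(-63) = ((-2 + (2*sqrt(2))/6) - 4)**2*(-63) = ((-2 + sqrt(2)/3) - 4)**2*(-63) = (-6 + sqrt(2)/3)**2*(-63) = -63*(-6 + sqrt(2)/3)**2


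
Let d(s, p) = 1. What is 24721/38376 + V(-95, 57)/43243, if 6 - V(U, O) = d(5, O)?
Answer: 1069202083/1659493368 ≈ 0.64429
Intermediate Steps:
V(U, O) = 5 (V(U, O) = 6 - 1*1 = 6 - 1 = 5)
24721/38376 + V(-95, 57)/43243 = 24721/38376 + 5/43243 = 1069202083/1659493368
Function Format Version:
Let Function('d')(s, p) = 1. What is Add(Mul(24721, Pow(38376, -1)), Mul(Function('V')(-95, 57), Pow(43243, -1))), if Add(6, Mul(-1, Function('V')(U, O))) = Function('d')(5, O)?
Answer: Rational(1069202083, 1659493368) ≈ 0.64429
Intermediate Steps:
Function('V')(U, O) = 5 (Function('V')(U, O) = Add(6, Mul(-1, 1)) = Add(6, -1) = 5)
Add(Mul(24721, Pow(38376, -1)), Mul(Function('V')(-95, 57), Pow(43243, -1))) = Add(Mul(24721, Pow(38376, -1)), Mul(5, Pow(43243, -1))) = Add(Mul(24721, Rational(1, 38376)), Mul(5, Rational(1, 43243))) = Add(Rational(24721, 38376), Rational(5, 43243)) = Rational(1069202083, 1659493368)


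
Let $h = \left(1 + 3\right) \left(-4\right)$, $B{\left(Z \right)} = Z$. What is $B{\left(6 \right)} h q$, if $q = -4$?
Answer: $384$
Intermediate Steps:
$h = -16$ ($h = 4 \left(-4\right) = -16$)
$B{\left(6 \right)} h q = 6 \left(-16\right) \left(-4\right) = \left(-96\right) \left(-4\right) = 384$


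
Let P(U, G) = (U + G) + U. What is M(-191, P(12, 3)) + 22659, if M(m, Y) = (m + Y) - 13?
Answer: 22482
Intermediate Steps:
P(U, G) = G + 2*U (P(U, G) = (G + U) + U = G + 2*U)
M(m, Y) = -13 + Y + m (M(m, Y) = (Y + m) - 13 = -13 + Y + m)
M(-191, P(12, 3)) + 22659 = (-13 + (3 + 2*12) - 191) + 22659 = (-13 + (3 + 24) - 191) + 22659 = (-13 + 27 - 191) + 22659 = -177 + 22659 = 22482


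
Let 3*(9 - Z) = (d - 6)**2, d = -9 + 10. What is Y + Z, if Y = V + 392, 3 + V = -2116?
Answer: -5179/3 ≈ -1726.3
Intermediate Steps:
V = -2119 (V = -3 - 2116 = -2119)
d = 1
Z = 2/3 (Z = 9 - (1 - 6)**2/3 = 9 - 1/3*(-5)**2 = 9 - 1/3*25 = 9 - 25/3 = 2/3 ≈ 0.66667)
Y = -1727 (Y = -2119 + 392 = -1727)
Y + Z = -1727 + 2/3 = -5179/3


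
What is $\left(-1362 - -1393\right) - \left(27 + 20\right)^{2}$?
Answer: $-2178$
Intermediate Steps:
$\left(-1362 - -1393\right) - \left(27 + 20\right)^{2} = \left(-1362 + 1393\right) - 47^{2} = 31 - 2209 = -2178$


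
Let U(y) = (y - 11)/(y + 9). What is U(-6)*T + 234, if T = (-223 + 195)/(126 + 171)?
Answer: 208970/891 ≈ 234.53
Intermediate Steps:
U(y) = (-11 + y)/(9 + y)
T = -28/297 ≈ -0.094276
U(-6)*T + 234 = ((-11 - 6)/(9 - 6))*(-28/297) + 234 = (-17/3)*(-28/297) + 234 = ((⅓)*(-17))*(-28/297) + 234 = -17/3*(-28/297) + 234 = 476/891 + 234 = 208970/891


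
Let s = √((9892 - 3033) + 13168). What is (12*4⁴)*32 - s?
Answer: 98304 - √20027 ≈ 98163.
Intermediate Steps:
s = √20027 (s = √(6859 + 13168) = √20027 ≈ 141.52)
(12*4⁴)*32 - s = (12*4⁴)*32 - √20027 = (12*256)*32 - √20027 = 3072*32 - √20027 = 98304 - √20027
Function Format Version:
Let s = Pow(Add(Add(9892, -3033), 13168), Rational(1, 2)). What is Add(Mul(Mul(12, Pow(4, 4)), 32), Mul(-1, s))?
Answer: Add(98304, Mul(-1, Pow(20027, Rational(1, 2)))) ≈ 98163.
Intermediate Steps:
s = Pow(20027, Rational(1, 2)) (s = Pow(Add(6859, 13168), Rational(1, 2)) = Pow(20027, Rational(1, 2)) ≈ 141.52)
Add(Mul(Mul(12, Pow(4, 4)), 32), Mul(-1, s)) = Add(Mul(Mul(12, Pow(4, 4)), 32), Mul(-1, Pow(20027, Rational(1, 2)))) = Add(Mul(Mul(12, 256), 32), Mul(-1, Pow(20027, Rational(1, 2)))) = Add(Mul(3072, 32), Mul(-1, Pow(20027, Rational(1, 2)))) = Add(98304, Mul(-1, Pow(20027, Rational(1, 2))))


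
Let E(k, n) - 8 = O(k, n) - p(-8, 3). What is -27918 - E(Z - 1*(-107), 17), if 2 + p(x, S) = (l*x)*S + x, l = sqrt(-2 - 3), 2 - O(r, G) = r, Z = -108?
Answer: -27939 - 24*I*sqrt(5) ≈ -27939.0 - 53.666*I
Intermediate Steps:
O(r, G) = 2 - r
l = I*sqrt(5) (l = sqrt(-5) = I*sqrt(5) ≈ 2.2361*I)
p(x, S) = -2 + x + I*S*x*sqrt(5) (p(x, S) = -2 + (((I*sqrt(5))*x)*S + x) = -2 + ((I*x*sqrt(5))*S + x) = -2 + (I*S*x*sqrt(5) + x) = -2 + (x + I*S*x*sqrt(5)) = -2 + x + I*S*x*sqrt(5))
E(k, n) = 20 - k + 24*I*sqrt(5) (E(k, n) = 8 + ((2 - k) - (-2 - 8 + I*3*(-8)*sqrt(5))) = 8 + ((2 - k) - (-2 - 8 - 24*I*sqrt(5))) = 8 + ((2 - k) - (-10 - 24*I*sqrt(5))) = 8 + ((2 - k) + (10 + 24*I*sqrt(5))) = 8 + (12 - k + 24*I*sqrt(5)) = 20 - k + 24*I*sqrt(5))
-27918 - E(Z - 1*(-107), 17) = -27918 - (20 - (-108 - 1*(-107)) + 24*I*sqrt(5)) = -27918 - (20 - (-108 + 107) + 24*I*sqrt(5)) = -27918 - (20 - 1*(-1) + 24*I*sqrt(5)) = -27918 - (20 + 1 + 24*I*sqrt(5)) = -27918 - (21 + 24*I*sqrt(5)) = -27918 + (-21 - 24*I*sqrt(5)) = -27939 - 24*I*sqrt(5)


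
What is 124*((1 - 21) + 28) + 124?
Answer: 1116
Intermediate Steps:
124*((1 - 21) + 28) + 124 = 124*(-20 + 28) + 124 = 124*8 + 124 = 992 + 124 = 1116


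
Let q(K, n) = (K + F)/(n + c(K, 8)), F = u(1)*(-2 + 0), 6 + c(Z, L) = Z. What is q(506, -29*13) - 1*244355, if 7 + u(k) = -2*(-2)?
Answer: -30055153/123 ≈ -2.4435e+5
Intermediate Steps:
u(k) = -3 (u(k) = -7 - 2*(-2) = -7 + 4 = -3)
c(Z, L) = -6 + Z
F = 6 (F = -3*(-2 + 0) = -3*(-2) = 6)
q(K, n) = (6 + K)/(-6 + K + n) (q(K, n) = (K + 6)/(n + (-6 + K)) = (6 + K)/(-6 + K + n))
q(506, -29*13) - 1*244355 = (6 + 506)/(-6 + 506 - 29*13) - 1*244355 = 512/(-6 + 506 - 377) - 244355 = 512/123 - 244355 = -30055153/123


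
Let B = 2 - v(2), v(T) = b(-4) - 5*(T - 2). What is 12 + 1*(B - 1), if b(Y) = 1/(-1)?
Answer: 14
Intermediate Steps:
b(Y) = -1
v(T) = 9 - 5*T (v(T) = -1 - 5*(T - 2) = -1 - 5*(-2 + T) = -1 + (10 - 5*T) = 9 - 5*T)
B = 3 (B = 2 - (9 - 5*2) = 2 - (9 - 10) = 2 - 1*(-1) = 2 + 1 = 3)
12 + 1*(B - 1) = 12 + 1*(3 - 1) = 12 + 1*2 = 12 + 2 = 14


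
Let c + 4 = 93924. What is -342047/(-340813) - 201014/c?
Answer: -18191565071/16004578480 ≈ -1.1366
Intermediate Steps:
c = 93920 (c = -4 + 93924 = 93920)
-342047/(-340813) - 201014/c = -342047/(-340813) - 201014/93920 = -342047*(-1/340813) - 201014*1/93920 = 342047/340813 - 100507/46960 = -18191565071/16004578480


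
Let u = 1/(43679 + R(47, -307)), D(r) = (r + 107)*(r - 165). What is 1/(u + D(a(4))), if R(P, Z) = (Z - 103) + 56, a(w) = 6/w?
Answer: -173300/3074298671 ≈ -5.6371e-5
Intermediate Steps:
R(P, Z) = -47 + Z (R(P, Z) = (-103 + Z) + 56 = -47 + Z)
D(r) = (-165 + r)*(107 + r) (D(r) = (107 + r)*(-165 + r) = (-165 + r)*(107 + r))
u = 1/43325 (u = 1/(43679 + (-47 - 307)) = 1/(43679 - 354) = 1/43325 ≈ 2.3081e-5)
1/(u + D(a(4))) = 1/(1/43325 + (-17655 + (6/4)² - 348/4)) = 1/(1/43325 + (-17655 + (6*(¼))² - 348/4)) = 1/(1/43325 + (-17655 + (3/2)² - 58*3/2)) = 1/(1/43325 + (-17655 + 9/4 - 87)) = 1/(1/43325 - 70959/4) = 1/(-3074298671/173300) = -173300/3074298671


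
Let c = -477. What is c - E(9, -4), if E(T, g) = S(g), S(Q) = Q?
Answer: -473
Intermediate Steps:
E(T, g) = g
c - E(9, -4) = -477 - 1*(-4) = -477 + 4 = -473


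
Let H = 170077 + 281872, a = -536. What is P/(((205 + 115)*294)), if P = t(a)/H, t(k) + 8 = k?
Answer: -17/1328730060 ≈ -1.2794e-8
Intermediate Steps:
t(k) = -8 + k
H = 451949
P = -544/451949 (P = (-8 - 536)/451949 = -544*1/451949 = -544/451949 ≈ -0.0012037)
P/(((205 + 115)*294)) = -544*1/(294*(205 + 115))/451949 = -544/(451949*(320*294)) = -544/451949/94080 = -544/451949*1/94080 = -17/1328730060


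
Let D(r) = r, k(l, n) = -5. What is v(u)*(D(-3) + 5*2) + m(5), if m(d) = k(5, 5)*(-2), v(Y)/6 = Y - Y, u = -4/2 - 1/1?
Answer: 10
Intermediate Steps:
u = -3 (u = -4*½ - 1*1 = -2 - 1 = -3)
v(Y) = 0 (v(Y) = 6*(Y - Y) = 6*0 = 0)
m(d) = 10 (m(d) = -5*(-2) = 10)
v(u)*(D(-3) + 5*2) + m(5) = 0*(-3 + 5*2) + 10 = 0*(-3 + 10) + 10 = 0*7 + 10 = 0 + 10 = 10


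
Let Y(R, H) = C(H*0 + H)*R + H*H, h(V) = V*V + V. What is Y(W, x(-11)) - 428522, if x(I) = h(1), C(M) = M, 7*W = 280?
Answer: -428438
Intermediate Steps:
W = 40 (W = (⅐)*280 = 40)
h(V) = V + V² (h(V) = V² + V = V + V²)
x(I) = 2 (x(I) = 1*(1 + 1) = 1*2 = 2)
Y(R, H) = H² + H*R (Y(R, H) = (H*0 + H)*R + H*H = (0 + H)*R + H² = H*R + H² = H² + H*R)
Y(W, x(-11)) - 428522 = 2*(2 + 40) - 428522 = 2*42 - 428522 = 84 - 428522 = -428438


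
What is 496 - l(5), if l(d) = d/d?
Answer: 495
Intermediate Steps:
l(d) = 1
496 - l(5) = 496 - 1*1 = 496 - 1 = 495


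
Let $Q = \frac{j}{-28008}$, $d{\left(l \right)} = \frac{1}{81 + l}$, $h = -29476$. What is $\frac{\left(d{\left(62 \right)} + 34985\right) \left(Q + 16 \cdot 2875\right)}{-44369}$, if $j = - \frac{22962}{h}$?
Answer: $- \frac{359826013249932251}{9920473495062} \approx -36271.0$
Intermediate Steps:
$j = \frac{11481}{14738}$ ($j = - \frac{22962}{-29476} = \left(-22962\right) \left(- \frac{1}{29476}\right) = \frac{11481}{14738} \approx 0.77901$)
$Q = - \frac{3827}{137593968}$ ($Q = \frac{11481}{14738 \left(-28008\right)} = \frac{11481}{14738} \left(- \frac{1}{28008}\right) = - \frac{3827}{137593968} \approx -2.7814 \cdot 10^{-5}$)
$\frac{\left(d{\left(62 \right)} + 34985\right) \left(Q + 16 \cdot 2875\right)}{-44369} = \frac{\left(\frac{1}{81 + 62} + 34985\right) \left(- \frac{3827}{137593968} + 16 \cdot 2875\right)}{-44369} = \left(\frac{1}{143} + 34985\right) \left(- \frac{3827}{137593968} + 46000\right) \left(- \frac{1}{44369}\right) = \left(\frac{1}{143} + 34985\right) \frac{6329322524173}{137593968} \left(- \frac{1}{44369}\right) = \frac{5002856}{143} \cdot \frac{6329322524173}{137593968} \left(- \frac{1}{44369}\right) = \frac{359826013249932251}{223590198} \left(- \frac{1}{44369}\right) = - \frac{359826013249932251}{9920473495062}$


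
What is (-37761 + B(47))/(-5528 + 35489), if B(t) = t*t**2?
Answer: 66062/29961 ≈ 2.2049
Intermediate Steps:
B(t) = t**3
(-37761 + B(47))/(-5528 + 35489) = (-37761 + 47**3)/(-5528 + 35489) = (-37761 + 103823)/29961 = 66062*(1/29961) = 66062/29961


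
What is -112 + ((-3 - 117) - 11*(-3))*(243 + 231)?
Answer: -41350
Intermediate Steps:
-112 + ((-3 - 117) - 11*(-3))*(243 + 231) = -112 + (-120 + 33)*474 = -112 - 87*474 = -112 - 41238 = -41350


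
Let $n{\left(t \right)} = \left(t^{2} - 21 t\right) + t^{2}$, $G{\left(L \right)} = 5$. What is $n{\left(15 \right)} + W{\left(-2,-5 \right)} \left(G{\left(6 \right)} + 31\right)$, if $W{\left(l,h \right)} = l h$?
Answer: $495$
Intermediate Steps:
$W{\left(l,h \right)} = h l$
$n{\left(t \right)} = - 21 t + 2 t^{2}$
$n{\left(15 \right)} + W{\left(-2,-5 \right)} \left(G{\left(6 \right)} + 31\right) = 15 \left(-21 + 2 \cdot 15\right) + \left(-5\right) \left(-2\right) \left(5 + 31\right) = 15 \left(-21 + 30\right) + 10 \cdot 36 = 15 \cdot 9 + 360 = 135 + 360 = 495$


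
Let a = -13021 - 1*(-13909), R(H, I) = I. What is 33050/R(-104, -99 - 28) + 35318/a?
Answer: -12431507/56388 ≈ -220.46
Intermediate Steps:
a = 888 (a = -13021 + 13909 = 888)
33050/R(-104, -99 - 28) + 35318/a = 33050/(-99 - 28) + 35318/888 = 33050/(-127) + 35318*(1/888) = 33050*(-1/127) + 17659/444 = -33050/127 + 17659/444 = -12431507/56388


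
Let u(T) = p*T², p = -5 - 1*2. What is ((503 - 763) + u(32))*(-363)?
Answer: 2696364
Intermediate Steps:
p = -7 (p = -5 - 2 = -7)
u(T) = -7*T²
((503 - 763) + u(32))*(-363) = ((503 - 763) - 7*32²)*(-363) = (-260 - 7*1024)*(-363) = (-260 - 7168)*(-363) = -7428*(-363) = 2696364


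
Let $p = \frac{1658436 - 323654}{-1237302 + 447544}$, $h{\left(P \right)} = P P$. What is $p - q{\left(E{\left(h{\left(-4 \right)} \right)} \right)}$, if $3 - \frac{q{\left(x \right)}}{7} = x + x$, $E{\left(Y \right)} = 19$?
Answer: $\frac{96077964}{394879} \approx 243.31$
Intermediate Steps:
$h{\left(P \right)} = P^{2}$
$q{\left(x \right)} = 21 - 14 x$ ($q{\left(x \right)} = 21 - 7 \left(x + x\right) = 21 - 7 \cdot 2 x = 21 - 14 x$)
$p = - \frac{667391}{394879}$ ($p = \frac{1334782}{-789758} = 1334782 \left(- \frac{1}{789758}\right) = - \frac{667391}{394879} \approx -1.6901$)
$p - q{\left(E{\left(h{\left(-4 \right)} \right)} \right)} = - \frac{667391}{394879} - \left(21 - 266\right) = - \frac{667391}{394879} - -245 = - \frac{667391}{394879} + 245 = \frac{96077964}{394879}$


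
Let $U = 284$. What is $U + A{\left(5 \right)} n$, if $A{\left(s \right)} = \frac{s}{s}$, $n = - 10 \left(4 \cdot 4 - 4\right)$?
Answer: $164$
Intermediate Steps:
$n = -120$ ($n = - 10 \left(16 - 4\right) = \left(-10\right) 12 = -120$)
$A{\left(s \right)} = 1$
$U + A{\left(5 \right)} n = 284 + 1 \left(-120\right) = 284 - 120 = 164$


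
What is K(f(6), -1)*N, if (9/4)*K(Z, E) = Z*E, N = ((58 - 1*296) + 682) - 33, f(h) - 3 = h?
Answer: -1644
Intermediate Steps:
f(h) = 3 + h
N = 411 (N = ((58 - 296) + 682) - 33 = (-238 + 682) - 33 = 444 - 33 = 411)
K(Z, E) = 4*E*Z/9 (K(Z, E) = 4*(Z*E)/9 = 4*(E*Z)/9 = 4*E*Z/9)
K(f(6), -1)*N = ((4/9)*(-1)*(3 + 6))*411 = ((4/9)*(-1)*9)*411 = -4*411 = -1644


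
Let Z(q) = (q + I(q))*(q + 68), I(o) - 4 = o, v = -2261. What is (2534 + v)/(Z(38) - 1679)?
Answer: 91/2267 ≈ 0.040141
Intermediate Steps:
I(o) = 4 + o
Z(q) = (4 + 2*q)*(68 + q) (Z(q) = (q + (4 + q))*(q + 68) = (4 + 2*q)*(68 + q))
(2534 + v)/(Z(38) - 1679) = (2534 - 2261)/((272 + 2*38² + 140*38) - 1679) = 273/((272 + 2*1444 + 5320) - 1679) = 273/((272 + 2888 + 5320) - 1679) = 273/(8480 - 1679) = 273/6801 = 273*(1/6801) = 91/2267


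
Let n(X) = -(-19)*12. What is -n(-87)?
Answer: -228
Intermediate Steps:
n(X) = 228 (n(X) = -19*(-12) = 228)
-n(-87) = -1*228 = -228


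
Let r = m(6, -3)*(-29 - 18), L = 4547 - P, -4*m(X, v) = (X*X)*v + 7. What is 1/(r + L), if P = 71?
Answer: 4/13157 ≈ 0.00030402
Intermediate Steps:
m(X, v) = -7/4 - v*X²/4 (m(X, v) = -((X*X)*v + 7)/4 = -(X²*v + 7)/4 = -(v*X² + 7)/4 = -(7 + v*X²)/4 = -7/4 - v*X²/4)
L = 4476 (L = 4547 - 1*71 = 4547 - 71 = 4476)
r = -4747/4 (r = (-7/4 - ¼*(-3)*6²)*(-29 - 18) = (-7/4 - ¼*(-3)*36)*(-47) = (-7/4 + 27)*(-47) = (101/4)*(-47) = -4747/4 ≈ -1186.8)
1/(r + L) = 1/(-4747/4 + 4476) = 1/(13157/4) = 4/13157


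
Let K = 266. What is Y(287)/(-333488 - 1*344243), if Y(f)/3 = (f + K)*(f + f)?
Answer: -952266/677731 ≈ -1.4051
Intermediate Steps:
Y(f) = 6*f*(266 + f) (Y(f) = 3*((f + 266)*(f + f)) = 3*((266 + f)*(2*f)) = 3*(2*f*(266 + f)) = 6*f*(266 + f))
Y(287)/(-333488 - 1*344243) = (6*287*(266 + 287))/(-333488 - 1*344243) = (6*287*553)/(-333488 - 344243) = 952266/(-677731) = 952266*(-1/677731) = -952266/677731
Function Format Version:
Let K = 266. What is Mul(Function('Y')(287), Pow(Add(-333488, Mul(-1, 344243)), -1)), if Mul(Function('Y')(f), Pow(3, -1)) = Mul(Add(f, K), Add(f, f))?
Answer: Rational(-952266, 677731) ≈ -1.4051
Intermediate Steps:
Function('Y')(f) = Mul(6, f, Add(266, f)) (Function('Y')(f) = Mul(3, Mul(Add(f, 266), Add(f, f))) = Mul(3, Mul(Add(266, f), Mul(2, f))) = Mul(3, Mul(2, f, Add(266, f))) = Mul(6, f, Add(266, f)))
Mul(Function('Y')(287), Pow(Add(-333488, Mul(-1, 344243)), -1)) = Mul(Mul(6, 287, Add(266, 287)), Pow(Add(-333488, Mul(-1, 344243)), -1)) = Mul(Mul(6, 287, 553), Pow(Add(-333488, -344243), -1)) = Mul(952266, Pow(-677731, -1)) = Mul(952266, Rational(-1, 677731)) = Rational(-952266, 677731)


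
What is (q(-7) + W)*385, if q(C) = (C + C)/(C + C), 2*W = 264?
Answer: 51205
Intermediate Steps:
W = 132 (W = (1/2)*264 = 132)
q(C) = 1 (q(C) = (2*C)/((2*C)) = (2*C)*(1/(2*C)) = 1)
(q(-7) + W)*385 = (1 + 132)*385 = 133*385 = 51205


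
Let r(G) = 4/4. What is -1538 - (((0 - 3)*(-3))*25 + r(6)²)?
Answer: -1764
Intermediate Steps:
r(G) = 1 (r(G) = 4*(¼) = 1)
-1538 - (((0 - 3)*(-3))*25 + r(6)²) = -1538 - (((0 - 3)*(-3))*25 + 1²) = -1538 - (-3*(-3)*25 + 1) = -1538 - (9*25 + 1) = -1538 - (225 + 1) = -1538 - 1*226 = -1538 - 226 = -1764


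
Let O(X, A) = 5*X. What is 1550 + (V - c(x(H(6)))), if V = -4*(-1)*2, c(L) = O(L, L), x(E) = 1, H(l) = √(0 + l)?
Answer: 1553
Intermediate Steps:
H(l) = √l
c(L) = 5*L
V = 8 (V = 4*2 = 8)
1550 + (V - c(x(H(6)))) = 1550 + (8 - 5) = 1550 + 3 = 1553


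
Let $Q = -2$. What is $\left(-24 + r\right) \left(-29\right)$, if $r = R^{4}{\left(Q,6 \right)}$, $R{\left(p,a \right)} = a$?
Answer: $-36888$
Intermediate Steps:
$r = 1296$ ($r = 6^{4} = 1296$)
$\left(-24 + r\right) \left(-29\right) = \left(-24 + 1296\right) \left(-29\right) = 1272 \left(-29\right) = -36888$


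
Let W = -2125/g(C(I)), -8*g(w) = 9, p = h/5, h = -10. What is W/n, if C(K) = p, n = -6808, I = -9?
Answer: -2125/7659 ≈ -0.27745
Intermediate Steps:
p = -2 (p = -10/5 = -10*⅕ = -2)
C(K) = -2
g(w) = -9/8 (g(w) = -⅛*9 = -9/8)
W = 17000/9 (W = -2125/(-9/8) = -2125*(-8/9) = 17000/9 ≈ 1888.9)
W/n = (17000/9)/(-6808) = (17000/9)*(-1/6808) = -2125/7659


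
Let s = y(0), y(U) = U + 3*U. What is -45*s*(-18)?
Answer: 0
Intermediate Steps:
y(U) = 4*U
s = 0 (s = 4*0 = 0)
-45*s*(-18) = -45*0*(-18) = 0*(-18) = 0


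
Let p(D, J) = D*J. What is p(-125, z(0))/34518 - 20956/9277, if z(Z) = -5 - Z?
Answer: -717561083/320223486 ≈ -2.2408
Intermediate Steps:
p(-125, z(0))/34518 - 20956/9277 = -125*(-5 - 1*0)/34518 - 20956/9277 = -125*(-5 + 0)*(1/34518) - 20956*1/9277 = -125*(-5)*(1/34518) - 20956/9277 = 625*(1/34518) - 20956/9277 = 625/34518 - 20956/9277 = -717561083/320223486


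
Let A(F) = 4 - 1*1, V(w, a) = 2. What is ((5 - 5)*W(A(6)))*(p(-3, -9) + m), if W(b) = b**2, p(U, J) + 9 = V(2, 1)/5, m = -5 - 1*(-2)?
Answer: 0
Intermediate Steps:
m = -3 (m = -5 + 2 = -3)
p(U, J) = -43/5 (p(U, J) = -9 + 2/5 = -43/5)
A(F) = 3 (A(F) = 4 - 1 = 3)
((5 - 5)*W(A(6)))*(p(-3, -9) + m) = ((5 - 5)*3**2)*(-43/5 - 3) = (0*9)*(-58/5) = 0*(-58/5) = 0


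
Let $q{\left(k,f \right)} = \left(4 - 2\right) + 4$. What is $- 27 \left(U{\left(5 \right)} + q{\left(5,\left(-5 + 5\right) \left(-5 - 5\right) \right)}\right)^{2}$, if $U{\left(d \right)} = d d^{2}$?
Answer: $-463347$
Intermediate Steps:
$U{\left(d \right)} = d^{3}$
$q{\left(k,f \right)} = 6$ ($q{\left(k,f \right)} = 2 + 4 = 6$)
$- 27 \left(U{\left(5 \right)} + q{\left(5,\left(-5 + 5\right) \left(-5 - 5\right) \right)}\right)^{2} = - 27 \left(5^{3} + 6\right)^{2} = - 27 \left(125 + 6\right)^{2} = - 27 \cdot 131^{2} = \left(-27\right) 17161 = -463347$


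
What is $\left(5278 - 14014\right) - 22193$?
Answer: $-30929$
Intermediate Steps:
$\left(5278 - 14014\right) - 22193 = -8736 - 22193 = -30929$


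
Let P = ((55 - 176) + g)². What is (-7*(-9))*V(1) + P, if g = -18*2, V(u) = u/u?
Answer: 24712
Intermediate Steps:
V(u) = 1
g = -36 (g = -3*6*2 = -18*2 = -36)
P = 24649 (P = ((55 - 176) - 36)² = (-121 - 36)² = (-157)² = 24649)
(-7*(-9))*V(1) + P = -7*(-9)*1 + 24649 = 63*1 + 24649 = 63 + 24649 = 24712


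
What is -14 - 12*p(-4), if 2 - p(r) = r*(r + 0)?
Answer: 154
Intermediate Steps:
p(r) = 2 - r**2 (p(r) = 2 - r*(r + 0) = 2 - r*r = 2 - r**2)
-14 - 12*p(-4) = -14 - 12*(2 - 1*(-4)**2) = -14 - 12*(2 - 1*16) = -14 - 12*(2 - 16) = -14 - 12*(-14) = -14 + 168 = 154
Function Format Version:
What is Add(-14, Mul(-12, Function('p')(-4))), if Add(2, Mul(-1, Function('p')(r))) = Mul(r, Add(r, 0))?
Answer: 154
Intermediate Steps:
Function('p')(r) = Add(2, Mul(-1, Pow(r, 2))) (Function('p')(r) = Add(2, Mul(-1, Mul(r, Add(r, 0)))) = Add(2, Mul(-1, Mul(r, r))) = Add(2, Mul(-1, Pow(r, 2))))
Add(-14, Mul(-12, Function('p')(-4))) = Add(-14, Mul(-12, Add(2, Mul(-1, Pow(-4, 2))))) = Add(-14, Mul(-12, Add(2, Mul(-1, 16)))) = Add(-14, Mul(-12, Add(2, -16))) = Add(-14, Mul(-12, -14)) = Add(-14, 168) = 154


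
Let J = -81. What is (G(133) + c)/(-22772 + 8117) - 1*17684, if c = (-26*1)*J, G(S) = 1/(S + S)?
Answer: -68936859517/3898230 ≈ -17684.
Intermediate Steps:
G(S) = 1/(2*S)
c = 2106 (c = -26*1*(-81) = -26*(-81) = 2106)
(G(133) + c)/(-22772 + 8117) - 1*17684 = ((½)/133 + 2106)/(-22772 + 8117) - 1*17684 = ((½)*(1/133) + 2106)/(-14655) - 17684 = (1/266 + 2106)*(-1/14655) - 17684 = (560197/266)*(-1/14655) - 17684 = -560197/3898230 - 17684 = -68936859517/3898230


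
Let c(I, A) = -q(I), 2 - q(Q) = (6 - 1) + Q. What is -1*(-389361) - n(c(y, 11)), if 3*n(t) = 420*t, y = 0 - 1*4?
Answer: 389501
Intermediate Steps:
y = -4 (y = 0 - 4 = -4)
q(Q) = -3 - Q (q(Q) = 2 - ((6 - 1) + Q) = 2 - (5 + Q) = 2 + (-5 - Q) = -3 - Q)
c(I, A) = 3 + I (c(I, A) = -(-3 - I) = 3 + I)
n(t) = 140*t (n(t) = (420*t)/3 = 140*t)
-1*(-389361) - n(c(y, 11)) = -1*(-389361) - 140*(3 - 4) = 389361 - 140*(-1) = 389361 - 1*(-140) = 389361 + 140 = 389501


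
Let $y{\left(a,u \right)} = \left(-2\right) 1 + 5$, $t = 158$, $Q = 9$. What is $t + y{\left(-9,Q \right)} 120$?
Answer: $518$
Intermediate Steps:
$y{\left(a,u \right)} = 3$ ($y{\left(a,u \right)} = -2 + 5 = 3$)
$t + y{\left(-9,Q \right)} 120 = 158 + 3 \cdot 120 = 158 + 360 = 518$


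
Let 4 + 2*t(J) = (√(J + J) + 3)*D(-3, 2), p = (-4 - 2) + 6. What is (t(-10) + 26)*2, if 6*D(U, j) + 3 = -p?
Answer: 93/2 - I*√5 ≈ 46.5 - 2.2361*I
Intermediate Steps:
p = 0 (p = -6 + 6 = 0)
D(U, j) = -½ (D(U, j) = -½ + (-1*0)/6 = -½ + (⅙)*0 = -½ + 0 = -½)
t(J) = -11/4 - √2*√J/4 (t(J) = -2 + ((√(J + J) + 3)*(-½))/2 = -2 + ((√(2*J) + 3)*(-½))/2 = -2 + ((√2*√J + 3)*(-½))/2 = -2 + ((3 + √2*√J)*(-½))/2 = -2 + (-3/2 - √2*√J/2)/2 = -2 + (-¾ - √2*√J/4) = -11/4 - √2*√J/4)
(t(-10) + 26)*2 = ((-11/4 - √2*√(-10)/4) + 26)*2 = ((-11/4 - √2*I*√10/4) + 26)*2 = ((-11/4 - I*√5/2) + 26)*2 = (93/4 - I*√5/2)*2 = 93/2 - I*√5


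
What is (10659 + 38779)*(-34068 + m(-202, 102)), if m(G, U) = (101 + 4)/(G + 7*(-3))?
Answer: -375593784822/223 ≈ -1.6843e+9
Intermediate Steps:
m(G, U) = 105/(-21 + G) (m(G, U) = 105/(G - 21) = 105/(-21 + G))
(10659 + 38779)*(-34068 + m(-202, 102)) = (10659 + 38779)*(-34068 + 105/(-21 - 202)) = 49438*(-34068 + 105/(-223)) = 49438*(-34068 + 105*(-1/223)) = 49438*(-34068 - 105/223) = 49438*(-7597269/223) = -375593784822/223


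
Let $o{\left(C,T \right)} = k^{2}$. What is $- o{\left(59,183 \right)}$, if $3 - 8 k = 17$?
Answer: $- \frac{49}{16} \approx -3.0625$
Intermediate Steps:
$k = - \frac{7}{4}$ ($k = \frac{3}{8} - \frac{17}{8} = - \frac{7}{4} \approx -1.75$)
$o{\left(C,T \right)} = \frac{49}{16}$ ($o{\left(C,T \right)} = \left(- \frac{7}{4}\right)^{2} = \frac{49}{16}$)
$- o{\left(59,183 \right)} = \left(-1\right) \frac{49}{16} = - \frac{49}{16}$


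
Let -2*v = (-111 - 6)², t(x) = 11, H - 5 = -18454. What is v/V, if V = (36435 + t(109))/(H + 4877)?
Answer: 46446777/18223 ≈ 2548.8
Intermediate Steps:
H = -18449 (H = 5 - 18454 = -18449)
v = -13689/2 (v = -(-111 - 6)²/2 = -½*(-117)² = -½*13689 = -13689/2 ≈ -6844.5)
V = -18223/6786 (V = (36435 + 11)/(-18449 + 4877) = 36446/(-13572) = 36446*(-1/13572) = -18223/6786 ≈ -2.6854)
v/V = -13689/(2*(-18223/6786)) = -13689/2*(-6786/18223) = 46446777/18223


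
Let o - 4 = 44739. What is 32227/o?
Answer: 32227/44743 ≈ 0.72027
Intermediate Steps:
o = 44743 (o = 4 + 44739 = 44743)
32227/o = 32227/44743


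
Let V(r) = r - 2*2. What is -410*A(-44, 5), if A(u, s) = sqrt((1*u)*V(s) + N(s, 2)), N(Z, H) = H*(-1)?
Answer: -410*I*sqrt(46) ≈ -2780.8*I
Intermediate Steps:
N(Z, H) = -H
V(r) = -4 + r (V(r) = r - 4 = -4 + r)
A(u, s) = sqrt(-2 + u*(-4 + s)) (A(u, s) = sqrt((1*u)*(-4 + s) - 1*2) = sqrt(u*(-4 + s) - 2) = sqrt(-2 + u*(-4 + s)))
-410*A(-44, 5) = -410*sqrt(-2 - 44*(-4 + 5)) = -410*sqrt(-2 - 44*1) = -410*sqrt(-2 - 44) = -410*I*sqrt(46)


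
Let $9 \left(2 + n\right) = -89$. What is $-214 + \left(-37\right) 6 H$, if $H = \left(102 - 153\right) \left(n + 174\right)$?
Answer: $1835208$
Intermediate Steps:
$n = - \frac{107}{9}$ ($n = -2 + \frac{1}{9} \left(-89\right) = -2 - \frac{89}{9} = - \frac{107}{9} \approx -11.889$)
$H = - \frac{24803}{3}$ ($H = \left(102 - 153\right) \left(- \frac{107}{9} + 174\right) = \left(-51\right) \frac{1459}{9} = - \frac{24803}{3} \approx -8267.7$)
$-214 + \left(-37\right) 6 H = -214 + \left(-37\right) 6 \left(- \frac{24803}{3}\right) = -214 - -1835422 = -214 + 1835422 = 1835208$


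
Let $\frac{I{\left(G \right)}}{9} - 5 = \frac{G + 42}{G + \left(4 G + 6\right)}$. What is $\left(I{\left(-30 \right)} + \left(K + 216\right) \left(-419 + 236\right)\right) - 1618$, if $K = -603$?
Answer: $\frac{276989}{4} \approx 69247.0$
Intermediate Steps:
$I{\left(G \right)} = 45 + \frac{9 \left(42 + G\right)}{6 + 5 G}$ ($I{\left(G \right)} = 45 + 9 \frac{G + 42}{G + \left(4 G + 6\right)} = 45 + 9 \frac{42 + G}{G + \left(6 + 4 G\right)} = 45 + 9 \frac{42 + G}{6 + 5 G} = 45 + \frac{9 \left(42 + G\right)}{6 + 5 G}$)
$\left(I{\left(-30 \right)} + \left(K + 216\right) \left(-419 + 236\right)\right) - 1618 = \left(\frac{18 \left(36 + 13 \left(-30\right)\right)}{6 + 5 \left(-30\right)} + \left(-603 + 216\right) \left(-419 + 236\right)\right) - 1618 = \left(\frac{18 \left(36 - 390\right)}{6 - 150} - -70821\right) - 1618 = \left(18 \frac{1}{-144} \left(-354\right) + 70821\right) - 1618 = \left(18 \left(- \frac{1}{144}\right) \left(-354\right) + 70821\right) - 1618 = \left(\frac{177}{4} + 70821\right) - 1618 = \frac{283461}{4} - 1618 = \frac{276989}{4}$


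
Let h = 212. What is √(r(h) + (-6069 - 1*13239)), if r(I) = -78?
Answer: 3*I*√2154 ≈ 139.23*I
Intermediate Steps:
√(r(h) + (-6069 - 1*13239)) = √(-78 + (-6069 - 1*13239)) = √(-78 + (-6069 - 13239)) = √(-78 - 19308) = √(-19386) = 3*I*√2154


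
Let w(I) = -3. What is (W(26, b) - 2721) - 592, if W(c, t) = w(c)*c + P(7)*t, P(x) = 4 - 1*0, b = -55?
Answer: -3611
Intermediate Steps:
P(x) = 4 (P(x) = 4 + 0 = 4)
W(c, t) = -3*c + 4*t
(W(26, b) - 2721) - 592 = ((-3*26 + 4*(-55)) - 2721) - 592 = ((-78 - 220) - 2721) - 592 = (-298 - 2721) - 592 = -3019 - 592 = -3611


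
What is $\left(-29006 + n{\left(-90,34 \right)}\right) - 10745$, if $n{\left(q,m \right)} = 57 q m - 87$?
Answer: $-214258$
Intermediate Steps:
$n{\left(q,m \right)} = -87 + 57 m q$ ($n{\left(q,m \right)} = 57 m q - 87 = -87 + 57 m q$)
$\left(-29006 + n{\left(-90,34 \right)}\right) - 10745 = \left(-29006 + \left(-87 + 57 \cdot 34 \left(-90\right)\right)\right) - 10745 = \left(-29006 - 174507\right) - 10745 = -203513 - 10745 = -214258$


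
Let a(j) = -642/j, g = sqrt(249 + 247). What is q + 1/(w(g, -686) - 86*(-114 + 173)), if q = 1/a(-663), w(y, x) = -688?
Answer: 318297/308267 ≈ 1.0325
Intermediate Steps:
g = 4*sqrt(31) (g = sqrt(496) = 4*sqrt(31) ≈ 22.271)
q = 221/214 (q = 1/(-642/(-663)) = 1/(-642*(-1/663)) = 1/(214/221) = 221/214 ≈ 1.0327)
q + 1/(w(g, -686) - 86*(-114 + 173)) = 221/214 + 1/(-688 - 86*(-114 + 173)) = 221/214 + 1/(-688 - 86*59) = 221/214 + 1/(-688 - 5074) = 221/214 + 1/(-5762) = 221/214 - 1/5762 = 318297/308267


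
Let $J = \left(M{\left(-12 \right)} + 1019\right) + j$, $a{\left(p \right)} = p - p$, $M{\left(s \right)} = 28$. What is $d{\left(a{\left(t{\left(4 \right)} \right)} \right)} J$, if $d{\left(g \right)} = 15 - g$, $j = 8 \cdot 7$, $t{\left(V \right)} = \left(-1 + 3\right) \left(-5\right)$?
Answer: $16545$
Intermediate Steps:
$t{\left(V \right)} = -10$ ($t{\left(V \right)} = 2 \left(-5\right) = -10$)
$j = 56$
$a{\left(p \right)} = 0$
$J = 1103$ ($J = \left(28 + 1019\right) + 56 = 1047 + 56 = 1103$)
$d{\left(a{\left(t{\left(4 \right)} \right)} \right)} J = \left(15 - 0\right) 1103 = \left(15 + 0\right) 1103 = 15 \cdot 1103 = 16545$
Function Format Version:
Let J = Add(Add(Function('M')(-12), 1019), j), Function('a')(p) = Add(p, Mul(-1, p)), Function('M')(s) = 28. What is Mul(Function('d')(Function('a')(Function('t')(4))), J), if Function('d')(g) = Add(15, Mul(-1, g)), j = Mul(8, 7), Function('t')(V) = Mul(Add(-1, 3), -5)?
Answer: 16545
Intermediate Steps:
Function('t')(V) = -10 (Function('t')(V) = Mul(2, -5) = -10)
j = 56
Function('a')(p) = 0
J = 1103 (J = Add(Add(28, 1019), 56) = Add(1047, 56) = 1103)
Mul(Function('d')(Function('a')(Function('t')(4))), J) = Mul(Add(15, Mul(-1, 0)), 1103) = Mul(Add(15, 0), 1103) = Mul(15, 1103) = 16545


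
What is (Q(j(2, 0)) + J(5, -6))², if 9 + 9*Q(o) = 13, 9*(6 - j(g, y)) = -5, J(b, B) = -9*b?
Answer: 160801/81 ≈ 1985.2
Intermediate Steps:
j(g, y) = 59/9 (j(g, y) = 6 - ⅑*(-5) = 6 + 5/9 = 59/9)
Q(o) = 4/9 (Q(o) = -1 + (⅑)*13 = -1 + 13/9 = 4/9)
(Q(j(2, 0)) + J(5, -6))² = (4/9 - 9*5)² = (4/9 - 45)² = (-401/9)² = 160801/81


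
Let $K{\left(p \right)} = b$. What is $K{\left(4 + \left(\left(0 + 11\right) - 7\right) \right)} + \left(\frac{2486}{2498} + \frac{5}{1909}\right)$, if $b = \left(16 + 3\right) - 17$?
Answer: $\frac{7147814}{2384341} \approx 2.9978$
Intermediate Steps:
$b = 2$ ($b = 19 - 17 = 2$)
$K{\left(p \right)} = 2$
$K{\left(4 + \left(\left(0 + 11\right) - 7\right) \right)} + \left(\frac{2486}{2498} + \frac{5}{1909}\right) = 2 + \left(\frac{2486}{2498} + \frac{5}{1909}\right) = 2 + \left(2486 \cdot \frac{1}{2498} + 5 \cdot \frac{1}{1909}\right) = 2 + \left(\frac{1243}{1249} + \frac{5}{1909}\right) = 2 + \frac{2379132}{2384341} = \frac{7147814}{2384341}$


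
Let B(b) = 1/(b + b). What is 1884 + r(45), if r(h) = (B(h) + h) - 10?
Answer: 172711/90 ≈ 1919.0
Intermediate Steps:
B(b) = 1/(2*b)
r(h) = -10 + h + 1/(2*h) (r(h) = (1/(2*h) + h) - 10 = (h + 1/(2*h)) - 10 = -10 + h + 1/(2*h))
1884 + r(45) = 1884 + (-10 + 45 + (½)/45) = 1884 + (-10 + 45 + (½)*(1/45)) = 1884 + (-10 + 45 + 1/90) = 1884 + 3151/90 = 172711/90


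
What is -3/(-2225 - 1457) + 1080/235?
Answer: 795453/173054 ≈ 4.5966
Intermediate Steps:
-3/(-2225 - 1457) + 1080/235 = -3/(-3682) + 1080*(1/235) = -3*(-1/3682) + 216/47 = 3/3682 + 216/47 = 795453/173054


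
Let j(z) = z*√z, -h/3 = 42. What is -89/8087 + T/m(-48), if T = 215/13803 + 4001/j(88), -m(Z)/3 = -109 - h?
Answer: -1497454/132392277 - 4001*√22/197472 ≈ -0.10634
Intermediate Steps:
h = -126 (h = -3*42 = -126)
m(Z) = -51 (m(Z) = -3*(-109 - 1*(-126)) = -3*(-109 + 126) = -3*17 = -51)
j(z) = z^(3/2)
T = 5/321 + 4001*√22/3872 (T = 215/13803 + 4001/(88^(3/2)) = 215*(1/13803) + 4001/((176*√22)) = 5/321 + 4001*(√22/3872) = 5/321 + 4001*√22/3872 ≈ 4.8623)
-89/8087 + T/m(-48) = -89/8087 + (5/321 + 4001*√22/3872)/(-51) = -89*1/8087 + (5/321 + 4001*√22/3872)*(-1/51) = -89/8087 + (-5/16371 - 4001*√22/197472) = -1497454/132392277 - 4001*√22/197472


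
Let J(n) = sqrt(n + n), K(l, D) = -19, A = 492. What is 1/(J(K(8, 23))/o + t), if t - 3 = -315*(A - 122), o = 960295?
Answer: -107475737563302675/12525974785790236863263 - 960295*I*sqrt(38)/12525974785790236863263 ≈ -8.5802e-6 - 4.7259e-16*I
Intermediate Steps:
t = -116547 (t = 3 - 315*(492 - 122) = 3 - 315*370 = 3 - 116550 = -116547)
J(n) = sqrt(2)*sqrt(n) (J(n) = sqrt(2*n) = sqrt(2)*sqrt(n))
1/(J(K(8, 23))/o + t) = 1/((sqrt(2)*sqrt(-19))/960295 - 116547) = 1/((sqrt(2)*(I*sqrt(19)))*(1/960295) - 116547) = 1/((I*sqrt(38))*(1/960295) - 116547) = 1/(I*sqrt(38)/960295 - 116547) = 1/(-116547 + I*sqrt(38)/960295)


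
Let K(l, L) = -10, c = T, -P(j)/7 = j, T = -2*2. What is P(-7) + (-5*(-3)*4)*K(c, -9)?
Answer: -551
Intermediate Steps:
T = -4
P(j) = -7*j
c = -4
P(-7) + (-5*(-3)*4)*K(c, -9) = -7*(-7) + (-5*(-3)*4)*(-10) = 49 + (15*4)*(-10) = 49 + 60*(-10) = 49 - 600 = -551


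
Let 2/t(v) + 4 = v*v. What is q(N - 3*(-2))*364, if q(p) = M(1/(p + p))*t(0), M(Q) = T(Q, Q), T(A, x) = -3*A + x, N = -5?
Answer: 182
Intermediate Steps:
T(A, x) = x - 3*A
M(Q) = -2*Q (M(Q) = Q - 3*Q = -2*Q)
t(v) = 2/(-4 + v**2) (t(v) = 2/(-4 + v*v) = 2/(-4 + v**2))
q(p) = 1/(2*p) (q(p) = (-2/(p + p))*(2/(-4 + 0**2)) = (-2*1/(2*p))*(2/(-4 + 0)) = (-1/p)*(2/(-4)) = (-1/p)*(2*(-1/4)) = -1/p*(-1/2) = 1/(2*p))
q(N - 3*(-2))*364 = (1/(2*(-5 - 3*(-2))))*364 = (1/(2*(-5 + 6)))*364 = ((1/2)/1)*364 = ((1/2)*1)*364 = (1/2)*364 = 182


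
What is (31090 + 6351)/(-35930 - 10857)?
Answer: -37441/46787 ≈ -0.80024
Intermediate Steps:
(31090 + 6351)/(-35930 - 10857) = 37441/(-46787) = 37441*(-1/46787) = -37441/46787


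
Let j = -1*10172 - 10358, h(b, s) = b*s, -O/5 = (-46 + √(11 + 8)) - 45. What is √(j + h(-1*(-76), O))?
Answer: √(14050 - 380*√19) ≈ 111.33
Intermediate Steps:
O = 455 - 5*√19 (O = -5*((-46 + √(11 + 8)) - 45) = -5*((-46 + √19) - 45) = -5*(-91 + √19) = 455 - 5*√19 ≈ 433.21)
j = -20530 (j = -10172 - 10358 = -20530)
√(j + h(-1*(-76), O)) = √(-20530 + (-1*(-76))*(455 - 5*√19)) = √(-20530 + 76*(455 - 5*√19)) = √(-20530 + (34580 - 380*√19)) = √(14050 - 380*√19)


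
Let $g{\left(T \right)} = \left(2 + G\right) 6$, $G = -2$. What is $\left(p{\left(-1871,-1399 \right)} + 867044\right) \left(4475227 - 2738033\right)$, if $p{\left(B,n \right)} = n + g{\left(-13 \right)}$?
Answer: $1503793300130$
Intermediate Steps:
$g{\left(T \right)} = 0$ ($g{\left(T \right)} = \left(2 - 2\right) 6 = 0 \cdot 6 = 0$)
$p{\left(B,n \right)} = n$ ($p{\left(B,n \right)} = n + 0 = n$)
$\left(p{\left(-1871,-1399 \right)} + 867044\right) \left(4475227 - 2738033\right) = \left(-1399 + 867044\right) \left(4475227 - 2738033\right) = 865645 \cdot 1737194 = 1503793300130$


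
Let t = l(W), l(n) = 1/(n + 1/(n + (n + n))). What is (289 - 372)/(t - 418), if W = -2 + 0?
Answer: 1079/5440 ≈ 0.19835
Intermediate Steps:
W = -2
l(n) = 1/(n + 1/(3*n)) (l(n) = 1/(n + 1/(n + 2*n)) = 1/(n + 1/(3*n)))
t = -6/13 (t = 3*(-2)/(1 + 3*(-2)**2) = 3*(-2)/(1 + 3*4) = 3*(-2)/(1 + 12) = 3*(-2)/13 = 3*(-2)*(1/13) = -6/13 ≈ -0.46154)
(289 - 372)/(t - 418) = (289 - 372)/(-6/13 - 418) = -83/(-5440/13) = -83*(-13/5440) = 1079/5440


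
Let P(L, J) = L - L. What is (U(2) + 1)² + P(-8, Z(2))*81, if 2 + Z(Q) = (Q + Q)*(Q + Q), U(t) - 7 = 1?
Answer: 81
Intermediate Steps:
U(t) = 8 (U(t) = 7 + 1 = 8)
Z(Q) = -2 + 4*Q² (Z(Q) = -2 + (Q + Q)*(Q + Q) = -2 + (2*Q)*(2*Q) = -2 + 4*Q²)
P(L, J) = 0
(U(2) + 1)² + P(-8, Z(2))*81 = (8 + 1)² + 0*81 = 9² + 0 = 81 + 0 = 81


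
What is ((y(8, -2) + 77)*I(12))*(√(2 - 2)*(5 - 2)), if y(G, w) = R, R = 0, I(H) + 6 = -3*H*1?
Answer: 0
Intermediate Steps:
I(H) = -6 - 3*H (I(H) = -6 - 3*H*1 = -6 - 3*H)
y(G, w) = 0
((y(8, -2) + 77)*I(12))*(√(2 - 2)*(5 - 2)) = ((0 + 77)*(-6 - 3*12))*(√(2 - 2)*(5 - 2)) = (77*(-6 - 36))*(√0*3) = (77*(-42))*(0*3) = -3234*0 = 0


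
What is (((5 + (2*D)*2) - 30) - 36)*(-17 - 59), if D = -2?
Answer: 5244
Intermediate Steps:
(((5 + (2*D)*2) - 30) - 36)*(-17 - 59) = (((5 + (2*(-2))*2) - 30) - 36)*(-17 - 59) = (((5 - 4*2) - 30) - 36)*(-76) = (((5 - 8) - 30) - 36)*(-76) = ((-3 - 30) - 36)*(-76) = (-33 - 36)*(-76) = -69*(-76) = 5244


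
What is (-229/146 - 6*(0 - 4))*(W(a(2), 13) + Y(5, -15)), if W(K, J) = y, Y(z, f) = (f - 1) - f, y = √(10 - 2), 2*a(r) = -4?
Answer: -3275/146 + 3275*√2/73 ≈ 41.014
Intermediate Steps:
a(r) = -2 (a(r) = (½)*(-4) = -2)
y = 2*√2 (y = √8 = 2*√2 ≈ 2.8284)
Y(z, f) = -1 (Y(z, f) = (-1 + f) - f = -1)
W(K, J) = 2*√2
(-229/146 - 6*(0 - 4))*(W(a(2), 13) + Y(5, -15)) = (-229/146 - 6*(0 - 4))*(2*√2 - 1) = (-229*1/146 - 6*(-4))*(-1 + 2*√2) = (-229/146 + 24)*(-1 + 2*√2) = 3275*(-1 + 2*√2)/146 = -3275/146 + 3275*√2/73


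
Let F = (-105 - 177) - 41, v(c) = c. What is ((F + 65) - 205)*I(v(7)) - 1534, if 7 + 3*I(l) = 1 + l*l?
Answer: -24511/3 ≈ -8170.3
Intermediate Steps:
F = -323 (F = -282 - 41 = -323)
I(l) = -2 + l**2/3 (I(l) = -7/3 + (1 + l*l)/3 = -7/3 + (1 + l**2)/3 = -7/3 + (1/3 + l**2/3) = -2 + l**2/3)
((F + 65) - 205)*I(v(7)) - 1534 = ((-323 + 65) - 205)*(-2 + (1/3)*7**2) - 1534 = (-258 - 205)*(-2 + (1/3)*49) - 1534 = -463*(-2 + 49/3) - 1534 = -463*43/3 - 1534 = -19909/3 - 1534 = -24511/3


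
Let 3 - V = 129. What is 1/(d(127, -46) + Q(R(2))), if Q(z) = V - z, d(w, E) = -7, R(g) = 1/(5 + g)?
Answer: -7/932 ≈ -0.0075107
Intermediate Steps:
V = -126 (V = 3 - 1*129 = 3 - 129 = -126)
Q(z) = -126 - z
1/(d(127, -46) + Q(R(2))) = 1/(-7 + (-126 - 1/(5 + 2))) = 1/(-7 + (-126 - 1/7)) = 1/(-7 + (-126 - 1*⅐)) = 1/(-7 + (-126 - ⅐)) = 1/(-7 - 883/7) = 1/(-932/7) = -7/932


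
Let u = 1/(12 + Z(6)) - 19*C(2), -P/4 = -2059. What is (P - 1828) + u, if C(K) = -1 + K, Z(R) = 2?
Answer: 89447/14 ≈ 6389.1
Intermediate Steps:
P = 8236 (P = -4*(-2059) = 8236)
u = -265/14 (u = 1/(12 + 2) - 19*(-1 + 2) = 1/14 - 19*1 = 1/14 - 19 = -265/14 ≈ -18.929)
(P - 1828) + u = (8236 - 1828) - 265/14 = 6408 - 265/14 = 89447/14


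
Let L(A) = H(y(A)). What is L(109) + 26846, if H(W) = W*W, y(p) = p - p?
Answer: 26846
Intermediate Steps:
y(p) = 0
H(W) = W²
L(A) = 0 (L(A) = 0² = 0)
L(109) + 26846 = 0 + 26846 = 26846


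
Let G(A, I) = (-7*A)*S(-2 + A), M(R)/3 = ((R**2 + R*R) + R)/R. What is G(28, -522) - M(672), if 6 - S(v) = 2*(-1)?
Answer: -5603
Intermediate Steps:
S(v) = 8 (S(v) = 6 - 2*(-1) = 6 - 1*(-2) = 6 + 2 = 8)
M(R) = 3*(R + 2*R**2)/R (M(R) = 3*(((R**2 + R*R) + R)/R) = 3*(((R**2 + R**2) + R)/R) = 3*((2*R**2 + R)/R) = 3*((R + 2*R**2)/R) = 3*(R + 2*R**2)/R)
G(A, I) = -56*A (G(A, I) = -7*A*8 = -56*A)
G(28, -522) - M(672) = -56*28 - (3 + 6*672) = -1568 - (3 + 4032) = -1568 - 1*4035 = -1568 - 4035 = -5603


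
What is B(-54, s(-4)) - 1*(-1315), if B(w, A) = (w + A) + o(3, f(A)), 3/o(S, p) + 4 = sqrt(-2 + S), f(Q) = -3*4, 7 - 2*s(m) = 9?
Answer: 1259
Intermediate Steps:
s(m) = -1 (s(m) = 7/2 - 1/2*9 = 7/2 - 9/2 = -1)
f(Q) = -12
o(S, p) = 3/(-4 + sqrt(-2 + S))
B(w, A) = -1 + A + w (B(w, A) = (w + A) + 3/(-4 + sqrt(-2 + 3)) = (A + w) + 3/(-4 + sqrt(1)) = (A + w) + 3/(-4 + 1) = (A + w) + 3/(-3) = (A + w) + 3*(-1/3) = (A + w) - 1 = -1 + A + w)
B(-54, s(-4)) - 1*(-1315) = (-1 - 1 - 54) - 1*(-1315) = -56 + 1315 = 1259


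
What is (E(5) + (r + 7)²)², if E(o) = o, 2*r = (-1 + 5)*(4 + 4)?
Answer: 285156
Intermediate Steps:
r = 16 (r = ((-1 + 5)*(4 + 4))/2 = (4*8)/2 = (½)*32 = 16)
(E(5) + (r + 7)²)² = (5 + (16 + 7)²)² = (5 + 23²)² = (5 + 529)² = 534² = 285156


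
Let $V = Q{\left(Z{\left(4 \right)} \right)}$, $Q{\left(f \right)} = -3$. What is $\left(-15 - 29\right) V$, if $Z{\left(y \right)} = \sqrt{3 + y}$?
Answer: $132$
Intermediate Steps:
$V = -3$
$\left(-15 - 29\right) V = \left(-15 - 29\right) \left(-3\right) = \left(-44\right) \left(-3\right) = 132$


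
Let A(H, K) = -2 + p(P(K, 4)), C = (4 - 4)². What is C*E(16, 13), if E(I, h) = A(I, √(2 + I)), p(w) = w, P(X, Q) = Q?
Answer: 0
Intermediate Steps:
C = 0 (C = 0² = 0)
A(H, K) = 2 (A(H, K) = -2 + 4 = 2)
E(I, h) = 2
C*E(16, 13) = 0*2 = 0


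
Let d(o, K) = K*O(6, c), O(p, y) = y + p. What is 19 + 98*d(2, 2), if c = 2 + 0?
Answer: 1587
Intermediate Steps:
c = 2
O(p, y) = p + y
d(o, K) = 8*K (d(o, K) = K*(6 + 2) = K*8 = 8*K)
19 + 98*d(2, 2) = 19 + 98*(8*2) = 19 + 98*16 = 19 + 1568 = 1587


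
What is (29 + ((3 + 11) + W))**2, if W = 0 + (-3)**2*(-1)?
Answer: 1156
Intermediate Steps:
W = -9 (W = 0 + 9*(-1) = 0 - 9 = -9)
(29 + ((3 + 11) + W))**2 = (29 + ((3 + 11) - 9))**2 = (29 + (14 - 9))**2 = (29 + 5)**2 = 34**2 = 1156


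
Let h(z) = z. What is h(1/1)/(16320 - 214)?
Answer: 1/16106 ≈ 6.2089e-5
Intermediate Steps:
h(1/1)/(16320 - 214) = 1/((16320 - 214)*1) = 1/16106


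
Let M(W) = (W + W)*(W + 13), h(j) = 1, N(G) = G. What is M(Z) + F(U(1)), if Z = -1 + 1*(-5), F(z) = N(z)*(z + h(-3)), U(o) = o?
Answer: -82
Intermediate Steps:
F(z) = z*(1 + z) (F(z) = z*(z + 1) = z*(1 + z))
Z = -6 (Z = -1 - 5 = -6)
M(W) = 2*W*(13 + W) (M(W) = (2*W)*(13 + W) = 2*W*(13 + W))
M(Z) + F(U(1)) = 2*(-6)*(13 - 6) + 1*(1 + 1) = 2*(-6)*7 + 1*2 = -84 + 2 = -82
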